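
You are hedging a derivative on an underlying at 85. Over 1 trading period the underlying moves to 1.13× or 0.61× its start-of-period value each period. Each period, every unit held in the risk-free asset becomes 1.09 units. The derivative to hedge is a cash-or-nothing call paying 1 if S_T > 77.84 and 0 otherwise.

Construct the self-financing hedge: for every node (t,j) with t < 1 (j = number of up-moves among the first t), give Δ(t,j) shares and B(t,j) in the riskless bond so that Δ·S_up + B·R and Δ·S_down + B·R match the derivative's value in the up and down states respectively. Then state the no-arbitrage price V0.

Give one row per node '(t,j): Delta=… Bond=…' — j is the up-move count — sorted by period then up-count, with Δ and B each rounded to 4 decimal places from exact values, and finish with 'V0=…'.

(0,0): Delta=0.0226 Bond=-1.0762
V0=0.8469

Under the risk-neutral measure, an up-move has probability p* = (R−d)/(u−d) = 0.9231 and values discount at R = 1.09.
At expiry t=1: V(1,0)=0.0000, V(1,1)=1.0000
  t=0,j=0: stock 85.0000 → up 96.0500 (V=1.0000), down 51.8500 (V=0.0000). Price 0.8469; hedge Δ=0.0226, bond B=-1.0762.
Each (Δ,B) replicates both successor values, so the strategy is self-financing and V0 is arbitrage-free.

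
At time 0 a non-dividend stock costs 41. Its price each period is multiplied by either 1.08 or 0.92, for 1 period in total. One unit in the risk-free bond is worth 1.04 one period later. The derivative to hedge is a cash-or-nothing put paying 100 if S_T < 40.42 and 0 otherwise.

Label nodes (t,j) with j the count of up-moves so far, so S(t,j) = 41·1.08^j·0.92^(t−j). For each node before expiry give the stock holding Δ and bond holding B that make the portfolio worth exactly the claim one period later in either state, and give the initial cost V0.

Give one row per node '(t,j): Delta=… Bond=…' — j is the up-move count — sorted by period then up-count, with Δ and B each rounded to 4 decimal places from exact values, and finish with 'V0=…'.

The replicating-portfolio and risk-neutral prices coincide; use p* = (1.04−0.92)/(1.08−0.92) = 0.7500 for the latter.
Terminal payoffs: V(1,0)=100.0000, V(1,1)=0.0000
  t=0,j=0: stock 41.0000 → up 44.2800 (V=0.0000), down 37.7200 (V=100.0000). Price 24.0385; hedge Δ=-15.2439, bond B=649.0385.
Check: Δ(0,0)·S0 + B(0,0) = 24.0385 = V0.

(0,0): Delta=-15.2439 Bond=649.0385
V0=24.0385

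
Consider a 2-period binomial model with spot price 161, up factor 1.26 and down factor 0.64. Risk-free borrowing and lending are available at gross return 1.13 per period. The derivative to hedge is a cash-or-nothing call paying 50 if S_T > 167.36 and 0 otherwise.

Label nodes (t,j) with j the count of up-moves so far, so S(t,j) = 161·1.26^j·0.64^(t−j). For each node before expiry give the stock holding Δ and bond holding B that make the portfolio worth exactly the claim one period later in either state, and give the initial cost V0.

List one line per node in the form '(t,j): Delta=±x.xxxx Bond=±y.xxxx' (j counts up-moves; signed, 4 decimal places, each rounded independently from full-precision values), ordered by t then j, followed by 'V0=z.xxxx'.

(0,0): Delta=0.3503 Bond=-31.9452
(1,0): Delta=0.0000 Bond=0.0000
(1,1): Delta=0.3975 Bond=-45.6751
V0=24.4581

Since d<R<u, set p* = (R−d)/(u−d) = 0.7903; price each node as the discounted p*-expectation of its children.
Terminal payoffs: V(2,0)=0.0000, V(2,1)=0.0000, V(2,2)=50.0000
  t=1,j=0: stock 103.0400 → up 129.8304 (V=0.0000), down 65.9456 (V=0.0000). Price 0.0000; hedge Δ=0.0000, bond B=0.0000.
  t=1,j=1: stock 202.8600 → up 255.6036 (V=50.0000), down 129.8304 (V=0.0000). Price 34.9700; hedge Δ=0.3975, bond B=-45.6751.
  t=0,j=0: stock 161.0000 → up 202.8600 (V=34.9700), down 103.0400 (V=0.0000). Price 24.4581; hedge Δ=0.3503, bond B=-31.9452.
Self-financing check: at every node Δ·S+B equals the discounted successor values.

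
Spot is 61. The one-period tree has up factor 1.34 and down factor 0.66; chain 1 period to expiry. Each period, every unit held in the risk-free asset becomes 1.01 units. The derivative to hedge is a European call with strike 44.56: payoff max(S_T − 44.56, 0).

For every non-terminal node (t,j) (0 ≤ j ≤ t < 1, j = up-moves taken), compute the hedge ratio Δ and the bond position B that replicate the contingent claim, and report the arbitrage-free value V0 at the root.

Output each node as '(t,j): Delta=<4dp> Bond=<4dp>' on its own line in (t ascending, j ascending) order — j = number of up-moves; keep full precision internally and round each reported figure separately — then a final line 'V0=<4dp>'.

(0,0): Delta=0.8963 Bond=-35.7292
V0=18.9473

Under the risk-neutral measure, an up-move has probability p* = (R−d)/(u−d) = 0.5147 and values discount at R = 1.01.
At expiry t=1: V(1,0)=0.0000, V(1,1)=37.1800
  t=0,j=0: stock 61.0000 → up 81.7400 (V=37.1800), down 40.2600 (V=0.0000). Price 18.9473; hedge Δ=0.8963, bond B=-35.7292.
The time-0 hedge costs 18.9473, which is the no-arbitrage price.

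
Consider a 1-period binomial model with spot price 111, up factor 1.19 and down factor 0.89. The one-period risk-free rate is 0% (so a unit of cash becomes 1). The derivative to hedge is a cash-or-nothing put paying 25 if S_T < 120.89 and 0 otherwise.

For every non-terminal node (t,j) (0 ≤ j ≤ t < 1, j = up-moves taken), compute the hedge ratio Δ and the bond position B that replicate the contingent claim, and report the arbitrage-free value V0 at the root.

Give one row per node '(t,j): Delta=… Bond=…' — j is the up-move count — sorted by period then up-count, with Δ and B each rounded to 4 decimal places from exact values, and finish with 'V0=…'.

(0,0): Delta=-0.7508 Bond=99.1667
V0=15.8333

No-arbitrage ⇒ martingale measure with p* = (R−d)/(u−d) = 0.3667.
Payoff layer (t=1): V(1,0)=25.0000, V(1,1)=0.0000
  t=0,j=0: stock 111.0000 → up 132.0900 (V=0.0000), down 98.7900 (V=25.0000). Price 15.8333; hedge Δ=-0.7508, bond B=99.1667.
Check: Δ(0,0)·S0 + B(0,0) = 15.8333 = V0.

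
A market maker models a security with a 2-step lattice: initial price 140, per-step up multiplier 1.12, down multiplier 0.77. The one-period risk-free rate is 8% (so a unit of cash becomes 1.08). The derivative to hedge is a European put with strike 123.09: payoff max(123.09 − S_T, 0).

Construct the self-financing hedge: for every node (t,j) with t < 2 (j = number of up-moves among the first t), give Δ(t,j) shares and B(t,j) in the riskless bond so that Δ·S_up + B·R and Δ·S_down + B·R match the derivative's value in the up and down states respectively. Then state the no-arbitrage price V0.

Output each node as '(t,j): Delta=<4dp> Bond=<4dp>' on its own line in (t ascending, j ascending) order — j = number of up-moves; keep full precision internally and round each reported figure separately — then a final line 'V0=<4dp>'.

(0,0): Delta=-0.1209 Bond=17.7806
(1,0): Delta=-1.0000 Bond=113.9722
(1,1): Delta=-0.0429 Bond=6.9748
V0=0.8574

Under the risk-neutral measure, an up-move has probability p* = (R−d)/(u−d) = 0.8857 and values discount at R = 1.08.
Terminal payoffs: V(2,0)=40.0840, V(2,1)=2.3540, V(2,2)=0.0000
Node (1,0) S=107.8000: V=(p*·2.3540+(1−p*)·40.0840)/1.08=6.1722; Δ=(2.3540−40.0840)/(120.7360−83.0060)=-1.0000; B=V−Δ·S=113.9722
Node (1,1) S=156.8000: V=(p*·0.0000+(1−p*)·2.3540)/1.08=0.2491; Δ=(0.0000−2.3540)/(175.6160−120.7360)=-0.0429; B=V−Δ·S=6.9748
Node (0,0) S=140.0000: V=(p*·0.2491+(1−p*)·6.1722)/1.08=0.8574; Δ=(0.2491−6.1722)/(156.8000−107.8000)=-0.1209; B=V−Δ·S=17.7806
The time-0 hedge costs 0.8574, which is the no-arbitrage price.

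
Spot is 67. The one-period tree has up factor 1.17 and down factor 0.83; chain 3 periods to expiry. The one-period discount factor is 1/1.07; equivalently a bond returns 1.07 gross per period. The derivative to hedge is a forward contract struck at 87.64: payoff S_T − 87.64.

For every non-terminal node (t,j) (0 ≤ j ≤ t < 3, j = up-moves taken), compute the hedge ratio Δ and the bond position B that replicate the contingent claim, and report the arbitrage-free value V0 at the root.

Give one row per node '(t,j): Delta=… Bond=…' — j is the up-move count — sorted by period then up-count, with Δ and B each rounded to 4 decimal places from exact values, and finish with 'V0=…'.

(0,0): Delta=1.0000 Bond=-71.5403
(1,0): Delta=1.0000 Bond=-76.5482
(1,1): Delta=1.0000 Bond=-76.5482
(2,0): Delta=1.0000 Bond=-81.9065
(2,1): Delta=1.0000 Bond=-81.9065
(2,2): Delta=1.0000 Bond=-81.9065
V0=-4.5403

Risk-neutral probability p* = (R−d)/(u−d) = (1.07−0.83)/(1.17−0.83) = 0.7059.
Terminal values V(3,·): V(3,0)=-49.3303, V(3,1)=-33.6371, V(3,2)=-11.5155, V(3,3)=19.6681
  t=2,j=0: stock 46.1563 → up 54.0029 (V=-33.6371), down 38.3097 (V=-49.3303). Price -35.7502; hedge Δ=1.0000, bond B=-81.9065.
  t=2,j=1: stock 65.0637 → up 76.1245 (V=-11.5155), down 54.0029 (V=-33.6371). Price -16.8428; hedge Δ=1.0000, bond B=-81.9065.
  t=2,j=2: stock 91.7163 → up 107.3081 (V=19.6681), down 76.1245 (V=-11.5155). Price 9.8098; hedge Δ=1.0000, bond B=-81.9065.
  t=1,j=0: stock 55.6100 → up 65.0637 (V=-16.8428), down 46.1563 (V=-35.7502). Price -20.9382; hedge Δ=1.0000, bond B=-76.5482.
  t=1,j=1: stock 78.3900 → up 91.7163 (V=9.8098), down 65.0637 (V=-16.8428). Price 1.8418; hedge Δ=1.0000, bond B=-76.5482.
  t=0,j=0: stock 67.0000 → up 78.3900 (V=1.8418), down 55.6100 (V=-20.9382). Price -4.5403; hedge Δ=1.0000, bond B=-71.5403.
Self-financing check: at every node Δ·S+B equals the discounted successor values.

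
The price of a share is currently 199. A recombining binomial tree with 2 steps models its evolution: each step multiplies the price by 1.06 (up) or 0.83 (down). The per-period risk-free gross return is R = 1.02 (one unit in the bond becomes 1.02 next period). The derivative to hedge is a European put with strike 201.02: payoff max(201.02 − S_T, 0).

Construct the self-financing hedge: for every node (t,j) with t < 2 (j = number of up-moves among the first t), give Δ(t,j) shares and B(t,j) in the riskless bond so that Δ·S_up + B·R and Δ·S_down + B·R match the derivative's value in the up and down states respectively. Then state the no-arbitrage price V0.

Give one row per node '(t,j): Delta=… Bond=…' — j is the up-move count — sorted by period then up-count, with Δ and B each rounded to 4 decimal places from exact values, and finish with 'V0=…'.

(0,0): Delta=-0.6005 Bond=128.5252
(1,0): Delta=-1.0000 Bond=197.0784
(1,1): Delta=-0.5347 Bond=117.2046
V0=9.0225

No-arbitrage ⇒ martingale measure with p* = (R−d)/(u−d) = 0.8261.
Terminal values V(2,·): V(2,0)=63.9289, V(2,1)=25.9398, V(2,2)=0.0000
  t=1,j=0: stock 165.1700 → up 175.0802 (V=25.9398), down 137.0911 (V=63.9289). Price 31.9084; hedge Δ=-1.0000, bond B=197.0784.
  t=1,j=1: stock 210.9400 → up 223.5964 (V=0.0000), down 175.0802 (V=25.9398). Price 4.4228; hedge Δ=-0.5347, bond B=117.2046.
  t=0,j=0: stock 199.0000 → up 210.9400 (V=4.4228), down 165.1700 (V=31.9084). Price 9.0225; hedge Δ=-0.6005, bond B=128.5252.
Check: Δ(0,0)·S0 + B(0,0) = 9.0225 = V0.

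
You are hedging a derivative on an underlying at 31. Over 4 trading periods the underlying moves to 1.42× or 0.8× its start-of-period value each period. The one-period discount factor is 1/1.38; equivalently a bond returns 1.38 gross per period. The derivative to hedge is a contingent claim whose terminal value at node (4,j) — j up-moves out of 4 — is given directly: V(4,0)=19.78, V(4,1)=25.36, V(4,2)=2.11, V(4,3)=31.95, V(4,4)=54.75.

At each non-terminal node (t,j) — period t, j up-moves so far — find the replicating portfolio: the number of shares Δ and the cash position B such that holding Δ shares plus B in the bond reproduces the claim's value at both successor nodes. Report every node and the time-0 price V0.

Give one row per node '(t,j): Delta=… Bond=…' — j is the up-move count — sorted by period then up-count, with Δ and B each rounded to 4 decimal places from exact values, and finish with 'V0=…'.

(0,0): Delta=0.4642 Bond=-0.9492
(1,0): Delta=0.7968 Bond=-9.5561
(1,1): Delta=0.4513 Bond=-0.7412
(2,0): Delta=-1.2601 Bond=27.6202
(2,1): Delta=0.8767 Bond=-16.0017
(2,2): Delta=0.4348 Bond=0.0102
(3,0): Delta=0.5670 Bond=9.1159
(3,1): Delta=-1.3311 Bond=40.1159
(3,2): Delta=0.9625 Bond=-26.3719
(3,3): Delta=0.4143 Bond=1.8338
V0=13.4425

Since d<R<u, set p* = (R−d)/(u−d) = 0.9355; price each node as the discounted p*-expectation of its children.
Terminal values V(4,·): V(4,0)=19.7800, V(4,1)=25.3600, V(4,2)=2.1100, V(4,3)=31.9500, V(4,4)=54.7500
(3,0): S=15.8720. Δ = (V_up−V_dn)/(S_up−S_dn) = (25.3600−19.7800)/(22.5382−12.6976) = 0.5670. V = [p*·25.3600 + (1−p*)·19.7800]/1.38 = 18.1159. B = V − Δ·S = 9.1159.
(3,1): S=28.1728. Δ = (V_up−V_dn)/(S_up−S_dn) = (2.1100−25.3600)/(40.0054−22.5382) = -1.3311. V = [p*·2.1100 + (1−p*)·25.3600]/1.38 = 2.6159. B = V − Δ·S = 40.1159.
(3,2): S=50.0067. Δ = (V_up−V_dn)/(S_up−S_dn) = (31.9500−2.1100)/(71.0095−40.0054) = 0.9625. V = [p*·31.9500 + (1−p*)·2.1100]/1.38 = 21.7571. B = V − Δ·S = -26.3719.
(3,3): S=88.7619. Δ = (V_up−V_dn)/(S_up−S_dn) = (54.7500−31.9500)/(126.0419−71.0095) = 0.4143. V = [p*·54.7500 + (1−p*)·31.9500]/1.38 = 38.6080. B = V − Δ·S = 1.8338.
(2,0): S=19.8400. Δ = (V_up−V_dn)/(S_up−S_dn) = (2.6159−18.1159)/(28.1728−15.8720) = -1.2601. V = [p*·2.6159 + (1−p*)·18.1159]/1.38 = 2.6202. B = V − Δ·S = 27.6202.
(2,1): S=35.2160. Δ = (V_up−V_dn)/(S_up−S_dn) = (21.7571−2.6159)/(50.0067−28.1728) = 0.8767. V = [p*·21.7571 + (1−p*)·2.6159]/1.38 = 14.8712. B = V − Δ·S = -16.0017.
(2,2): S=62.5084. Δ = (V_up−V_dn)/(S_up−S_dn) = (38.6080−21.7571)/(88.7619−50.0067) = 0.4348. V = [p*·38.6080 + (1−p*)·21.7571]/1.38 = 27.1890. B = V − Δ·S = 0.0102.
(1,0): S=24.8000. Δ = (V_up−V_dn)/(S_up−S_dn) = (14.8712−2.6202)/(35.2160−19.8400) = 0.7968. V = [p*·14.8712 + (1−p*)·2.6202]/1.38 = 10.2035. B = V − Δ·S = -9.5561.
(1,1): S=44.0200. Δ = (V_up−V_dn)/(S_up−S_dn) = (27.1890−14.8712)/(62.5084−35.2160) = 0.4513. V = [p*·27.1890 + (1−p*)·14.8712]/1.38 = 19.1263. B = V − Δ·S = -0.7412.
(0,0): S=31.0000. Δ = (V_up−V_dn)/(S_up−S_dn) = (19.1263−10.2035)/(44.0200−24.8000) = 0.4642. V = [p*·19.1263 + (1−p*)·10.2035]/1.38 = 13.4425. B = V − Δ·S = -0.9492.
Root portfolio cost Δ·31+B reproduces V0=13.4425.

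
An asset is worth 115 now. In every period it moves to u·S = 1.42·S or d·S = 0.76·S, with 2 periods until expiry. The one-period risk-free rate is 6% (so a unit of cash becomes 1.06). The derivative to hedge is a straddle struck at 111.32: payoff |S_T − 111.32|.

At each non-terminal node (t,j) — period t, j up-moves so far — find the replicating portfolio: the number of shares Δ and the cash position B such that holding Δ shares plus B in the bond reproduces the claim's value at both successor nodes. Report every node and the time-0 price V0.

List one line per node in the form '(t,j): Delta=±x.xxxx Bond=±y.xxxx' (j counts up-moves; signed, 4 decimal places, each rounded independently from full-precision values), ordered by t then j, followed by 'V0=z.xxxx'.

No-arbitrage ⇒ martingale measure with p* = (R−d)/(u−d) = 0.4545.
Terminal payoffs: V(2,0)=44.8960, V(2,1)=12.7880, V(2,2)=120.5660
(1,0): S=87.4000. Δ = (V_up−V_dn)/(S_up−S_dn) = (12.7880−44.8960)/(124.1080−66.4240) = -0.5566. V = [p*·12.7880 + (1−p*)·44.8960]/1.06 = 28.5863. B = V − Δ·S = 77.2348.
(1,1): S=163.3000. Δ = (V_up−V_dn)/(S_up−S_dn) = (120.5660−12.7880)/(231.8860−124.1080) = 1.0000. V = [p*·120.5660 + (1−p*)·12.7880]/1.06 = 58.2811. B = V − Δ·S = -105.0189.
(0,0): S=115.0000. Δ = (V_up−V_dn)/(S_up−S_dn) = (58.2811−28.5863)/(163.3000−87.4000) = 0.3912. V = [p*·58.2811 + (1−p*)·28.5863]/1.06 = 39.7018. B = V − Δ·S = -5.2904.
The time-0 hedge costs 39.7018, which is the no-arbitrage price.

(0,0): Delta=0.3912 Bond=-5.2904
(1,0): Delta=-0.5566 Bond=77.2348
(1,1): Delta=1.0000 Bond=-105.0189
V0=39.7018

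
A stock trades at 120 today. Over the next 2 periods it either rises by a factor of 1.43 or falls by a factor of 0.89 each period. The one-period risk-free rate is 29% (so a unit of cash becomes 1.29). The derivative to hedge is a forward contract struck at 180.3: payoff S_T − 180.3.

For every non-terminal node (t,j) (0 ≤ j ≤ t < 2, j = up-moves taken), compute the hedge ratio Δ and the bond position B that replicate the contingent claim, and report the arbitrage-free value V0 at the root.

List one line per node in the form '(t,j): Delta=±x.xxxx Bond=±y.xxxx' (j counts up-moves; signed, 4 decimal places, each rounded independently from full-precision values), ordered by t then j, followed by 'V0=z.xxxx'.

No-arbitrage ⇒ martingale measure with p* = (R−d)/(u−d) = 0.7407.
Terminal values V(2,·): V(2,0)=-85.2480, V(2,1)=-27.5760, V(2,2)=65.0880
Node (1,0) S=106.8000: V=(p*·-27.5760+(1−p*)·-85.2480)/1.29=-32.9674; Δ=(-27.5760−-85.2480)/(152.7240−95.0520)=1.0000; B=V−Δ·S=-139.7674
Node (1,1) S=171.6000: V=(p*·65.0880+(1−p*)·-27.5760)/1.29=31.8326; Δ=(65.0880−-27.5760)/(245.3880−152.7240)=1.0000; B=V−Δ·S=-139.7674
Node (0,0) S=120.0000: V=(p*·31.8326+(1−p*)·-32.9674)/1.29=11.6531; Δ=(31.8326−-32.9674)/(171.6000−106.8000)=1.0000; B=V−Δ·S=-108.3469
Self-financing check: at every node Δ·S+B equals the discounted successor values.

(0,0): Delta=1.0000 Bond=-108.3469
(1,0): Delta=1.0000 Bond=-139.7674
(1,1): Delta=1.0000 Bond=-139.7674
V0=11.6531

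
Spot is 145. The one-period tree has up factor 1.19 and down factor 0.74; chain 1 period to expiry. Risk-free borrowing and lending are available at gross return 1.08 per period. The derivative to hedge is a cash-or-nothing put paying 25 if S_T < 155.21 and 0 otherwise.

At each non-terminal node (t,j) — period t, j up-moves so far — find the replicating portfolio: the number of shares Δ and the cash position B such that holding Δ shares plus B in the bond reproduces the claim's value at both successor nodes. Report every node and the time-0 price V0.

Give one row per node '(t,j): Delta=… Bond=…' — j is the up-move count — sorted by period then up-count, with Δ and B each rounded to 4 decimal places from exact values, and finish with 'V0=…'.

No-arbitrage ⇒ martingale measure with p* = (R−d)/(u−d) = 0.7556.
Payoff layer (t=1): V(1,0)=25.0000, V(1,1)=0.0000
Node (0,0) S=145.0000: V=(p*·0.0000+(1−p*)·25.0000)/1.08=5.6584; Δ=(0.0000−25.0000)/(172.5500−107.3000)=-0.3831; B=V−Δ·S=61.2140
Self-financing check: at every node Δ·S+B equals the discounted successor values.

(0,0): Delta=-0.3831 Bond=61.2140
V0=5.6584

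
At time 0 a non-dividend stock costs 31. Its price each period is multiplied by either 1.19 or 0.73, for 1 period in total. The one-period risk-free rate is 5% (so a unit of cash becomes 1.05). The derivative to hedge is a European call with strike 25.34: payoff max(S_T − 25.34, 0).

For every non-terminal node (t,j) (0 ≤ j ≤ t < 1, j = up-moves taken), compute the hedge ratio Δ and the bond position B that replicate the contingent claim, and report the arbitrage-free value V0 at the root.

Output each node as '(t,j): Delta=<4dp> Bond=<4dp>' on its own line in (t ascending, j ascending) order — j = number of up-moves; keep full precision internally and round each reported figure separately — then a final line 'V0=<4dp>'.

(0,0): Delta=0.8100 Bond=-17.4565
V0=7.6522

The replicating-portfolio and risk-neutral prices coincide; use p* = (1.05−0.73)/(1.19−0.73) = 0.6957 for the latter.
Terminal payoffs: V(1,0)=0.0000, V(1,1)=11.5500
  t=0,j=0: stock 31.0000 → up 36.8900 (V=11.5500), down 22.6300 (V=0.0000). Price 7.6522; hedge Δ=0.8100, bond B=-17.4565.
Each (Δ,B) replicates both successor values, so the strategy is self-financing and V0 is arbitrage-free.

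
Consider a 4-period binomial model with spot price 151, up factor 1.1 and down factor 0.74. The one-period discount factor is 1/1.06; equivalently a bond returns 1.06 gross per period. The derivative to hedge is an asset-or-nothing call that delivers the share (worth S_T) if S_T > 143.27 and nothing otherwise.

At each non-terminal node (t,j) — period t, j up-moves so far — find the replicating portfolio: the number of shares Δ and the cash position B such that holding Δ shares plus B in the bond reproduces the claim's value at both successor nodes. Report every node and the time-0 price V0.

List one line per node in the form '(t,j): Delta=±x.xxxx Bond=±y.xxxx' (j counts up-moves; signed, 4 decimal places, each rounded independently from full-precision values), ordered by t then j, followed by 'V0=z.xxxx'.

(0,0): Delta=1.3899 Bond=-63.7773
(1,0): Delta=2.5999 Bond=-202.8118
(1,1): Delta=1.2881 Bond=-50.7030
(2,0): Delta=0.0000 Bond=0.0000
(2,1): Delta=2.8185 Bond=-241.8531
(2,2): Delta=1.1594 Bond=-30.2316
(3,0): Delta=0.0000 Bond=0.0000
(3,1): Delta=0.0000 Bond=0.0000
(3,2): Delta=3.0556 Bond=-288.4098
(3,3): Delta=1.0000 Bond=0.0000
V0=146.0962

Under the risk-neutral measure, an up-move has probability p* = (R−d)/(u−d) = 0.8889 and values discount at R = 1.06.
Payoff layer (t=4): V(4,0)=0.0000, V(4,1)=0.0000, V(4,2)=0.0000, V(4,3)=148.7259, V(4,4)=221.0791
(3,0): S=61.1888. Δ = (V_up−V_dn)/(S_up−S_dn) = (0.0000−0.0000)/(67.3077−45.2797) = 0.0000. V = [p*·0.0000 + (1−p*)·0.0000]/1.06 = 0.0000. B = V − Δ·S = 0.0000.
(3,1): S=90.9564. Δ = (V_up−V_dn)/(S_up−S_dn) = (0.0000−0.0000)/(100.0520−67.3077) = 0.0000. V = [p*·0.0000 + (1−p*)·0.0000]/1.06 = 0.0000. B = V − Δ·S = 0.0000.
(3,2): S=135.2054. Δ = (V_up−V_dn)/(S_up−S_dn) = (148.7259−0.0000)/(148.7259−100.0520) = 3.0556. V = [p*·148.7259 + (1−p*)·0.0000]/1.06 = 124.7178. B = V − Δ·S = -288.4098.
(3,3): S=200.9810. Δ = (V_up−V_dn)/(S_up−S_dn) = (221.0791−148.7259)/(221.0791−148.7259) = 1.0000. V = [p*·221.0791 + (1−p*)·148.7259]/1.06 = 200.9810. B = V − Δ·S = 0.0000.
(2,0): S=82.6876. Δ = (V_up−V_dn)/(S_up−S_dn) = (0.0000−0.0000)/(90.9564−61.1888) = 0.0000. V = [p*·0.0000 + (1−p*)·0.0000]/1.06 = 0.0000. B = V − Δ·S = 0.0000.
(2,1): S=122.9140. Δ = (V_up−V_dn)/(S_up−S_dn) = (124.7178−0.0000)/(135.2054−90.9564) = 2.8185. V = [p*·124.7178 + (1−p*)·0.0000]/1.06 = 104.5851. B = V − Δ·S = -241.8531.
(2,2): S=182.7100. Δ = (V_up−V_dn)/(S_up−S_dn) = (200.9810−124.7178)/(200.9810−135.2054) = 1.1594. V = [p*·200.9810 + (1−p*)·124.7178]/1.06 = 181.6107. B = V − Δ·S = -30.2316.
(1,0): S=111.7400. Δ = (V_up−V_dn)/(S_up−S_dn) = (104.5851−0.0000)/(122.9140−82.6876) = 2.5999. V = [p*·104.5851 + (1−p*)·0.0000]/1.06 = 87.7024. B = V − Δ·S = -202.8118.
(1,1): S=166.1000. Δ = (V_up−V_dn)/(S_up−S_dn) = (181.6107−104.5851)/(182.7100−122.9140) = 1.2881. V = [p*·181.6107 + (1−p*)·104.5851]/1.06 = 163.2569. B = V − Δ·S = -50.7030.
(0,0): S=151.0000. Δ = (V_up−V_dn)/(S_up−S_dn) = (163.2569−87.7024)/(166.1000−111.7400) = 1.3899. V = [p*·163.2569 + (1−p*)·87.7024]/1.06 = 146.0962. B = V − Δ·S = -63.7773.
Each (Δ,B) replicates both successor values, so the strategy is self-financing and V0 is arbitrage-free.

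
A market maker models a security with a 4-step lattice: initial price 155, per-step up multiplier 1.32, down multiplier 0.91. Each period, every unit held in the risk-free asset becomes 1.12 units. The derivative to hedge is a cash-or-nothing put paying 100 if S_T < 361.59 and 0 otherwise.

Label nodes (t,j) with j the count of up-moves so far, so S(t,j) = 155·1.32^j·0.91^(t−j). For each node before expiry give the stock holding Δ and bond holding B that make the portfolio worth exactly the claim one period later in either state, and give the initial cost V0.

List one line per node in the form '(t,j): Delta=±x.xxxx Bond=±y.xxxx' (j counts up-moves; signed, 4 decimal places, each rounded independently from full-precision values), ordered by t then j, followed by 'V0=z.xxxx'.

(0,0): Delta=-0.1505 Bond=82.5054
(1,0): Delta=0.0000 Bond=71.1780
(1,1): Delta=-0.2493 Bond=112.6232
(2,0): Delta=0.0000 Bond=79.7194
(2,1): Delta=0.0000 Bond=79.7194
(2,2): Delta=-0.4130 Bond=170.3462
(3,0): Delta=0.0000 Bond=89.2857
(3,1): Delta=0.0000 Bond=89.2857
(3,2): Delta=0.0000 Bond=89.2857
(3,3): Delta=-0.6842 Bond=287.4564
V0=59.1779

Under the risk-neutral measure, an up-move has probability p* = (R−d)/(u−d) = 0.5122 and values discount at R = 1.12.
Payoff layer (t=4): V(4,0)=100.0000, V(4,1)=100.0000, V(4,2)=100.0000, V(4,3)=100.0000, V(4,4)=0.0000
  t=3,j=0: stock 116.8035 → up 154.1806 (V=100.0000), down 106.2912 (V=100.0000). Price 89.2857; hedge Δ=0.0000, bond B=89.2857.
  t=3,j=1: stock 169.4293 → up 223.6466 (V=100.0000), down 154.1806 (V=100.0000). Price 89.2857; hedge Δ=0.0000, bond B=89.2857.
  t=3,j=2: stock 245.7655 → up 324.4105 (V=100.0000), down 223.6466 (V=100.0000). Price 89.2857; hedge Δ=0.0000, bond B=89.2857.
  t=3,j=3: stock 356.4950 → up 470.5735 (V=0.0000), down 324.4105 (V=100.0000). Price 43.5540; hedge Δ=-0.6842, bond B=287.4564.
  t=2,j=0: stock 128.3555 → up 169.4293 (V=89.2857), down 116.8035 (V=89.2857). Price 79.7194; hedge Δ=0.0000, bond B=79.7194.
  t=2,j=1: stock 186.1860 → up 245.7655 (V=89.2857), down 169.4293 (V=89.2857). Price 79.7194; hedge Δ=0.0000, bond B=79.7194.
  t=2,j=2: stock 270.0720 → up 356.4950 (V=43.5540), down 245.7655 (V=89.2857). Price 58.8055; hedge Δ=-0.4130, bond B=170.3462.
  t=1,j=0: stock 141.0500 → up 186.1860 (V=79.7194), down 128.3555 (V=79.7194). Price 71.1780; hedge Δ=0.0000, bond B=71.1780.
  t=1,j=1: stock 204.6000 → up 270.0720 (V=58.8055), down 186.1860 (V=79.7194). Price 61.6137; hedge Δ=-0.2493, bond B=112.6232.
  t=0,j=0: stock 155.0000 → up 204.6000 (V=61.6137), down 141.0500 (V=71.1780). Price 59.1779; hedge Δ=-0.1505, bond B=82.5054.
Root portfolio cost Δ·155+B reproduces V0=59.1779.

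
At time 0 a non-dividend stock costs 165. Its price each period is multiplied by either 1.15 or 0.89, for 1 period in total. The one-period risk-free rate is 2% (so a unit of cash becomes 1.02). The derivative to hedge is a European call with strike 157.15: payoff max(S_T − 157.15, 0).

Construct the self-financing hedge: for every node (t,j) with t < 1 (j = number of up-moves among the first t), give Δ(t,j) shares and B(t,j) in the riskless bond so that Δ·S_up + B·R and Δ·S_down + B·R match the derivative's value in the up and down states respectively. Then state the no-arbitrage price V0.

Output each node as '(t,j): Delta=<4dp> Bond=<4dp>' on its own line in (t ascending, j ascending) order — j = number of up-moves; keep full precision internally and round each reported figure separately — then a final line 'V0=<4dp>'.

The replicating-portfolio and risk-neutral prices coincide; use p* = (1.02−0.89)/(1.15−0.89) = 0.5000 for the latter.
Payoff layer (t=1): V(1,0)=0.0000, V(1,1)=32.6000
  t=0,j=0: stock 165.0000 → up 189.7500 (V=32.6000), down 146.8500 (V=0.0000). Price 15.9804; hedge Δ=0.7599, bond B=-109.4042.
Root portfolio cost Δ·165+B reproduces V0=15.9804.

(0,0): Delta=0.7599 Bond=-109.4042
V0=15.9804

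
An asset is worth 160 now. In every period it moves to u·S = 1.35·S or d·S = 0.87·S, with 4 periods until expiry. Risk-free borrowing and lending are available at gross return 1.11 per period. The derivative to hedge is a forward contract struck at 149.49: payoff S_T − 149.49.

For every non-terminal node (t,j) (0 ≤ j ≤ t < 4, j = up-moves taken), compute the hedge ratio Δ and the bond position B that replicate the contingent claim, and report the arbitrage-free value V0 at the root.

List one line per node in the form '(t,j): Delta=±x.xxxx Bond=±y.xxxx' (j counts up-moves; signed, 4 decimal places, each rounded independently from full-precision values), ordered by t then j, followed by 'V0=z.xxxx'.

Risk-neutral probability p* = (R−d)/(u−d) = (1.11−0.87)/(1.35−0.87) = 0.5000.
Payoff layer (t=4): V(4,0)=-57.8264, V(4,1)=-7.2534, V(4,2)=71.2220, V(4,3)=192.9942, V(4,4)=381.9510
(3,0): S=105.3605. Δ = (V_up−V_dn)/(S_up−S_dn) = (-7.2534−-57.8264)/(142.2366−91.6636) = 1.0000. V = [p*·-7.2534 + (1−p*)·-57.8264]/1.11 = -29.3152. B = V − Δ·S = -134.6757.
(3,1): S=163.4904. Δ = (V_up−V_dn)/(S_up−S_dn) = (71.2220−-7.2534)/(220.7120−142.2366) = 1.0000. V = [p*·71.2220 + (1−p*)·-7.2534]/1.11 = 28.8147. B = V − Δ·S = -134.6757.
(3,2): S=253.6920. Δ = (V_up−V_dn)/(S_up−S_dn) = (192.9942−71.2220)/(342.4842−220.7120) = 1.0000. V = [p*·192.9942 + (1−p*)·71.2220]/1.11 = 119.0163. B = V − Δ·S = -134.6757.
(3,3): S=393.6600. Δ = (V_up−V_dn)/(S_up−S_dn) = (381.9510−192.9942)/(531.4410−342.4842) = 1.0000. V = [p*·381.9510 + (1−p*)·192.9942]/1.11 = 258.9843. B = V − Δ·S = -134.6757.
(2,0): S=121.1040. Δ = (V_up−V_dn)/(S_up−S_dn) = (28.8147−-29.3152)/(163.4904−105.3605) = 1.0000. V = [p*·28.8147 + (1−p*)·-29.3152]/1.11 = -0.2254. B = V − Δ·S = -121.3294.
(2,1): S=187.9200. Δ = (V_up−V_dn)/(S_up−S_dn) = (119.0163−28.8147)/(253.6920−163.4904) = 1.0000. V = [p*·119.0163 + (1−p*)·28.8147]/1.11 = 66.5906. B = V − Δ·S = -121.3294.
(2,2): S=291.6000. Δ = (V_up−V_dn)/(S_up−S_dn) = (258.9843−119.0163)/(393.6600−253.6920) = 1.0000. V = [p*·258.9843 + (1−p*)·119.0163]/1.11 = 170.2706. B = V − Δ·S = -121.3294.
(1,0): S=139.2000. Δ = (V_up−V_dn)/(S_up−S_dn) = (66.5906−-0.2254)/(187.9200−121.1040) = 1.0000. V = [p*·66.5906 + (1−p*)·-0.2254]/1.11 = 29.8942. B = V − Δ·S = -109.3058.
(1,1): S=216.0000. Δ = (V_up−V_dn)/(S_up−S_dn) = (170.2706−66.5906)/(291.6000−187.9200) = 1.0000. V = [p*·170.2706 + (1−p*)·66.5906]/1.11 = 106.6942. B = V − Δ·S = -109.3058.
(0,0): S=160.0000. Δ = (V_up−V_dn)/(S_up−S_dn) = (106.6942−29.8942)/(216.0000−139.2000) = 1.0000. V = [p*·106.6942 + (1−p*)·29.8942]/1.11 = 61.5263. B = V − Δ·S = -98.4737.
Self-financing check: at every node Δ·S+B equals the discounted successor values.

(0,0): Delta=1.0000 Bond=-98.4737
(1,0): Delta=1.0000 Bond=-109.3058
(1,1): Delta=1.0000 Bond=-109.3058
(2,0): Delta=1.0000 Bond=-121.3294
(2,1): Delta=1.0000 Bond=-121.3294
(2,2): Delta=1.0000 Bond=-121.3294
(3,0): Delta=1.0000 Bond=-134.6757
(3,1): Delta=1.0000 Bond=-134.6757
(3,2): Delta=1.0000 Bond=-134.6757
(3,3): Delta=1.0000 Bond=-134.6757
V0=61.5263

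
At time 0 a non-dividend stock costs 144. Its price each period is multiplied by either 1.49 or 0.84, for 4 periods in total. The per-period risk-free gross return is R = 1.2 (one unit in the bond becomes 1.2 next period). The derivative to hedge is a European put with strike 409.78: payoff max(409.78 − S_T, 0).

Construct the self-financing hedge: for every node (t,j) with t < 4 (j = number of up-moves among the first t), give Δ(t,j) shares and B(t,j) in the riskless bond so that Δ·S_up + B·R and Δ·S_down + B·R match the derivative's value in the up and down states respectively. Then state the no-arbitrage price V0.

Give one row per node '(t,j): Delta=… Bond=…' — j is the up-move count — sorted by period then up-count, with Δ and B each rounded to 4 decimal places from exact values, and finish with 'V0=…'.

Risk-neutral probability p* = (R−d)/(u−d) = (1.2−0.84)/(1.49−0.84) = 0.5538.
At expiry t=4: V(4,0)=338.0865, V(4,1)=282.6094, V(4,2)=184.2036, V(4,3)=9.6505, V(4,4)=0.0000
Node (3,0) S=85.3494: V=(p*·282.6094+(1−p*)·338.0865)/1.2=256.1340; Δ=(282.6094−338.0865)/(127.1706−71.6935)=-1.0000; B=V−Δ·S=341.4833
Node (3,1) S=151.3935: V=(p*·184.2036+(1−p*)·282.6094)/1.2=190.0898; Δ=(184.2036−282.6094)/(225.5764−127.1706)=-1.0000; B=V−Δ·S=341.4833
Node (3,2) S=268.5433: V=(p*·9.6505+(1−p*)·184.2036)/1.2=72.9400; Δ=(9.6505−184.2036)/(400.1295−225.5764)=-1.0000; B=V−Δ·S=341.4833
Node (3,3) S=476.3447: V=(p*·0.0000+(1−p*)·9.6505)/1.2=3.5880; Δ=(0.0000−9.6505)/(709.7535−400.1295)=-0.0312; B=V−Δ·S=18.4349
Node (2,0) S=101.6064: V=(p*·190.0898+(1−p*)·256.1340)/1.2=182.9630; Δ=(190.0898−256.1340)/(151.3935−85.3494)=-1.0000; B=V−Δ·S=284.5694
Node (2,1) S=180.2304: V=(p*·72.9400+(1−p*)·190.0898)/1.2=104.3390; Δ=(72.9400−190.0898)/(268.5433−151.3935)=-1.0000; B=V−Δ·S=284.5694
Node (2,2) S=319.6944: V=(p*·3.5880+(1−p*)·72.9400)/1.2=28.7747; Δ=(3.5880−72.9400)/(476.3447−268.5433)=-0.3337; B=V−Δ·S=135.4702
Node (1,0) S=120.9600: V=(p*·104.3390+(1−p*)·182.9630)/1.2=116.1812; Δ=(104.3390−182.9630)/(180.2304−101.6064)=-1.0000; B=V−Δ·S=237.1412
Node (1,1) S=214.5600: V=(p*·28.7747+(1−p*)·104.3390)/1.2=52.0734; Δ=(28.7747−104.3390)/(319.6944−180.2304)=-0.5418; B=V−Δ·S=168.3262
Node (0,0) S=144.0000: V=(p*·52.0734+(1−p*)·116.1812)/1.2=67.2294; Δ=(52.0734−116.1812)/(214.5600−120.9600)=-0.6849; B=V−Δ·S=165.8569
The time-0 hedge costs 67.2294, which is the no-arbitrage price.

(0,0): Delta=-0.6849 Bond=165.8569
(1,0): Delta=-1.0000 Bond=237.1412
(1,1): Delta=-0.5418 Bond=168.3262
(2,0): Delta=-1.0000 Bond=284.5694
(2,1): Delta=-1.0000 Bond=284.5694
(2,2): Delta=-0.3337 Bond=135.4702
(3,0): Delta=-1.0000 Bond=341.4833
(3,1): Delta=-1.0000 Bond=341.4833
(3,2): Delta=-1.0000 Bond=341.4833
(3,3): Delta=-0.0312 Bond=18.4349
V0=67.2294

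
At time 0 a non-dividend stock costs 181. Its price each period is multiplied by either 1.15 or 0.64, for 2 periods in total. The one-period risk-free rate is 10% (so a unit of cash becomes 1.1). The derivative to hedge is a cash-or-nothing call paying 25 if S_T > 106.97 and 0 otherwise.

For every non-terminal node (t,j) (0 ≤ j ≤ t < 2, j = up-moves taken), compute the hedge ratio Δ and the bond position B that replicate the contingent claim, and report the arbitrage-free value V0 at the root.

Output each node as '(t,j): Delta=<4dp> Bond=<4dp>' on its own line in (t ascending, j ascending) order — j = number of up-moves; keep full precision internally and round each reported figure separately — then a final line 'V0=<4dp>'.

Under the risk-neutral measure, an up-move has probability p* = (R−d)/(u−d) = 0.9020 and values discount at R = 1.1.
At expiry t=2: V(2,0)=0.0000, V(2,1)=25.0000, V(2,2)=25.0000
(1,0): S=115.8400. Δ = (V_up−V_dn)/(S_up−S_dn) = (25.0000−0.0000)/(133.2160−74.1376) = 0.4232. V = [p*·25.0000 + (1−p*)·0.0000]/1.1 = 20.4991. B = V − Δ·S = -28.5205.
(1,1): S=208.1500. Δ = (V_up−V_dn)/(S_up−S_dn) = (25.0000−25.0000)/(239.3725−133.2160) = 0.0000. V = [p*·25.0000 + (1−p*)·25.0000]/1.1 = 22.7273. B = V − Δ·S = 22.7273.
(0,0): S=181.0000. Δ = (V_up−V_dn)/(S_up−S_dn) = (22.7273−20.4991)/(208.1500−115.8400) = 0.0241. V = [p*·22.7273 + (1−p*)·20.4991]/1.1 = 20.4626. B = V − Δ·S = 16.0936.
Root portfolio cost Δ·181+B reproduces V0=20.4626.

(0,0): Delta=0.0241 Bond=16.0936
(1,0): Delta=0.4232 Bond=-28.5205
(1,1): Delta=0.0000 Bond=22.7273
V0=20.4626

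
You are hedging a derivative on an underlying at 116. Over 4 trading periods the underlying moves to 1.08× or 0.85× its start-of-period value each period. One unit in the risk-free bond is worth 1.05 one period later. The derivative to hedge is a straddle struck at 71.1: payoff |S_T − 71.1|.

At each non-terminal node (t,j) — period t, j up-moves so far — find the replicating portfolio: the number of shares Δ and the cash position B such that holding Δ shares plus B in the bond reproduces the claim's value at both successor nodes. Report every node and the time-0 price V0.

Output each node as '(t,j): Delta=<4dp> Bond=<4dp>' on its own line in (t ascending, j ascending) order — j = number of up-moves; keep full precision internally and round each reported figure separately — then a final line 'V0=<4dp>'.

Since d<R<u, set p* = (R−d)/(u−d) = 0.8696; price each node as the discounted p*-expectation of its children.
Terminal payoffs: V(4,0)=10.5473, V(4,1)=5.8376, V(4,2)=26.6560, V(4,3)=53.1076, V(4,4)=86.7167
  t=3,j=0: stock 71.2385 → up 76.9376 (V=5.8376), down 60.5527 (V=10.5473). Price 6.1447; hedge Δ=-0.2874, bond B=26.6216.
  t=3,j=1: stock 90.5148 → up 97.7560 (V=26.6560), down 76.9376 (V=5.8376). Price 22.8005; hedge Δ=1.0000, bond B=-67.7143.
  t=3,j=2: stock 115.0070 → up 124.2076 (V=53.1076), down 97.7560 (V=26.6560). Price 47.2928; hedge Δ=1.0000, bond B=-67.7143.
  t=3,j=3: stock 146.1266 → up 157.8167 (V=86.7167), down 124.2076 (V=53.1076). Price 78.4123; hedge Δ=1.0000, bond B=-67.7143.
  t=2,j=0: stock 83.8100 → up 90.5148 (V=22.8005), down 71.2385 (V=6.1447). Price 19.6457; hedge Δ=0.8641, bond B=-52.7711.
  t=2,j=1: stock 106.4880 → up 115.0070 (V=47.2928), down 90.5148 (V=22.8005). Price 41.9982; hedge Δ=1.0000, bond B=-64.4898.
  t=2,j=2: stock 135.3024 → up 146.1266 (V=78.4123), down 115.0070 (V=47.2928). Price 70.8126; hedge Δ=1.0000, bond B=-64.4898.
  t=1,j=0: stock 98.6000 → up 106.4880 (V=41.9982), down 83.8100 (V=19.6457). Price 37.2216; hedge Δ=0.9856, bond B=-59.9631.
  t=1,j=1: stock 125.2800 → up 135.3024 (V=70.8126), down 106.4880 (V=41.9982). Price 63.8611; hedge Δ=1.0000, bond B=-61.4189.
  t=0,j=0: stock 116.0000 → up 125.2800 (V=63.8611), down 98.6000 (V=37.2216). Price 57.5109; hedge Δ=0.9985, bond B=-58.3133.
Self-financing check: at every node Δ·S+B equals the discounted successor values.

(0,0): Delta=0.9985 Bond=-58.3133
(1,0): Delta=0.9856 Bond=-59.9631
(1,1): Delta=1.0000 Bond=-61.4189
(2,0): Delta=0.8641 Bond=-52.7711
(2,1): Delta=1.0000 Bond=-64.4898
(2,2): Delta=1.0000 Bond=-64.4898
(3,0): Delta=-0.2874 Bond=26.6216
(3,1): Delta=1.0000 Bond=-67.7143
(3,2): Delta=1.0000 Bond=-67.7143
(3,3): Delta=1.0000 Bond=-67.7143
V0=57.5109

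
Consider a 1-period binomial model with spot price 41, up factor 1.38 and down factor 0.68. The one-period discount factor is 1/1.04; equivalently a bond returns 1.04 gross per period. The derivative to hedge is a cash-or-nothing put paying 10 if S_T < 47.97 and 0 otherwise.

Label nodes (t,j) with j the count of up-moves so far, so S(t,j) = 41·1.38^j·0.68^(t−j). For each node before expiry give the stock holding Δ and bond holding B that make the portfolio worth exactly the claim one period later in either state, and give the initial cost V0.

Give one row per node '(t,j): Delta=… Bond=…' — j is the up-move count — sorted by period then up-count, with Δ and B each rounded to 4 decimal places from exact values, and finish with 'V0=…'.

(0,0): Delta=-0.3484 Bond=18.9560
V0=4.6703

The replicating-portfolio and risk-neutral prices coincide; use p* = (1.04−0.68)/(1.38−0.68) = 0.5143 for the latter.
Terminal values V(1,·): V(1,0)=10.0000, V(1,1)=0.0000
Node (0,0) S=41.0000: V=(p*·0.0000+(1−p*)·10.0000)/1.04=4.6703; Δ=(0.0000−10.0000)/(56.5800−27.8800)=-0.3484; B=V−Δ·S=18.9560
The time-0 hedge costs 4.6703, which is the no-arbitrage price.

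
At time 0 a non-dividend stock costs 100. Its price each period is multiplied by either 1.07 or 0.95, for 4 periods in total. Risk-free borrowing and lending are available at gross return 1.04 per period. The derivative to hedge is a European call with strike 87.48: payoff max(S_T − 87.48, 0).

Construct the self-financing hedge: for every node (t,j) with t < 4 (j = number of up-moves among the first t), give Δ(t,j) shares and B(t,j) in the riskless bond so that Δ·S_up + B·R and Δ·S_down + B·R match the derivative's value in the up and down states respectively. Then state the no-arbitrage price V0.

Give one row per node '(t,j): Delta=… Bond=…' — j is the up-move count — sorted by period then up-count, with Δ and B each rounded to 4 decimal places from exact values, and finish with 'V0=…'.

The replicating-portfolio and risk-neutral prices coincide; use p* = (1.04−0.95)/(1.07−0.95) = 0.7500 for the latter.
Terminal values V(4,·): V(4,0)=0.0000, V(4,1)=4.2591, V(4,2)=15.8472, V(4,3)=28.8991, V(4,4)=43.5996
Node (3,0) S=85.7375: V=(p*·4.2591+(1−p*)·0.0000)/1.04=3.0715; Δ=(4.2591−0.0000)/(91.7391−81.4506)=0.4140; B=V−Δ·S=-32.4212
Node (3,1) S=96.5675: V=(p*·15.8472+(1−p*)·4.2591)/1.04=12.4521; Δ=(15.8472−4.2591)/(103.3272−91.7391)=1.0000; B=V−Δ·S=-84.1154
Node (3,2) S=108.7655: V=(p*·28.8991+(1−p*)·15.8472)/1.04=24.6501; Δ=(28.8991−15.8472)/(116.3791−103.3272)=1.0000; B=V−Δ·S=-84.1154
Node (3,3) S=122.5043: V=(p*·43.5996+(1−p*)·28.8991)/1.04=38.3889; Δ=(43.5996−28.8991)/(131.0796−116.3791)=1.0000; B=V−Δ·S=-84.1154
Node (2,0) S=90.2500: V=(p*·12.4521+(1−p*)·3.0715)/1.04=9.7182; Δ=(12.4521−3.0715)/(96.5675−85.7375)=0.8662; B=V−Δ·S=-68.4537
Node (2,1) S=101.6500: V=(p*·24.6501+(1−p*)·12.4521)/1.04=20.7698; Δ=(24.6501−12.4521)/(108.7655−96.5675)=1.0000; B=V−Δ·S=-80.8802
Node (2,2) S=114.4900: V=(p*·38.3889+(1−p*)·24.6501)/1.04=33.6098; Δ=(38.3889−24.6501)/(122.5043−108.7655)=1.0000; B=V−Δ·S=-80.8802
Node (1,0) S=95.0000: V=(p*·20.7698+(1−p*)·9.7182)/1.04=17.3143; Δ=(20.7698−9.7182)/(101.6500−90.2500)=0.9694; B=V−Δ·S=-74.7823
Node (1,1) S=107.0000: V=(p*·33.6098+(1−p*)·20.7698)/1.04=29.2306; Δ=(33.6098−20.7698)/(114.4900−101.6500)=1.0000; B=V−Δ·S=-77.7694
Node (0,0) S=100.0000: V=(p*·29.2306+(1−p*)·17.3143)/1.04=25.2419; Δ=(29.2306−17.3143)/(107.0000−95.0000)=0.9930; B=V−Δ·S=-74.0602
Each (Δ,B) replicates both successor values, so the strategy is self-financing and V0 is arbitrage-free.

(0,0): Delta=0.9930 Bond=-74.0602
(1,0): Delta=0.9694 Bond=-74.7823
(1,1): Delta=1.0000 Bond=-77.7694
(2,0): Delta=0.8662 Bond=-68.4537
(2,1): Delta=1.0000 Bond=-80.8802
(2,2): Delta=1.0000 Bond=-80.8802
(3,0): Delta=0.4140 Bond=-32.4212
(3,1): Delta=1.0000 Bond=-84.1154
(3,2): Delta=1.0000 Bond=-84.1154
(3,3): Delta=1.0000 Bond=-84.1154
V0=25.2419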